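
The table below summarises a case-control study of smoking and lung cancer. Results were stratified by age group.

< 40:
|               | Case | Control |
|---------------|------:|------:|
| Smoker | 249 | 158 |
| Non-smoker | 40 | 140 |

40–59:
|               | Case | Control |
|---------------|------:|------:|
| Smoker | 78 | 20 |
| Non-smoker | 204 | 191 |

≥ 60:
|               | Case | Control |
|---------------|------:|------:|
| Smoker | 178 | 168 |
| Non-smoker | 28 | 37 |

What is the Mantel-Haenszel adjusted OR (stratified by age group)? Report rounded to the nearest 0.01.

OR_MH = Σ(aᵢdᵢ/nᵢ) / Σ(bᵢcᵢ/nᵢ), where nᵢ is the stratum total.
Stratum 1 (< 40): n = 587; a·d/n = 249·140/587 = 59.3867; b·c/n = 158·40/587 = 10.7666
Stratum 2 (40–59): n = 493; a·d/n = 78·191/493 = 30.2191; b·c/n = 20·204/493 = 8.2759
Stratum 3 (≥ 60): n = 411; a·d/n = 178·37/411 = 16.0243; b·c/n = 168·28/411 = 11.4453
OR_MH = (59.3867 + 30.2191 + 16.0243) / (10.7666 + 8.2759 + 11.4453) = 105.6301 / 30.4877 = 3.46468

3.46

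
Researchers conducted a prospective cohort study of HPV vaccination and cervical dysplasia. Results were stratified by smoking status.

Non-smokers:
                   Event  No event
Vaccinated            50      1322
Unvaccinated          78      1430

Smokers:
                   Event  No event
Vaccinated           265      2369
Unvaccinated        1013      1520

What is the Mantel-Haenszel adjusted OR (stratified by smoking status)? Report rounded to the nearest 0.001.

0.205

OR_MH = Σ(aᵢdᵢ/nᵢ) / Σ(bᵢcᵢ/nᵢ), where nᵢ is the stratum total.
Stratum 1 (Non-smokers): n = 2880; a·d/n = 50·1430/2880 = 24.8264; b·c/n = 1322·78/2880 = 35.8042
Stratum 2 (Smokers): n = 5167; a·d/n = 265·1520/5167 = 77.9563; b·c/n = 2369·1013/5167 = 464.4469
OR_MH = (24.8264 + 77.9563) / (35.8042 + 464.4469) = 102.7826 / 500.2510 = 0.20546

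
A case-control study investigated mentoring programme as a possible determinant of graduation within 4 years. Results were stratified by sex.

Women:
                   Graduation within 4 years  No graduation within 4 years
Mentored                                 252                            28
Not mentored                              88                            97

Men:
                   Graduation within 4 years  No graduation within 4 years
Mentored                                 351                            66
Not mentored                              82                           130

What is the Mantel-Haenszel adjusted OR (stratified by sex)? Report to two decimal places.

9.00

OR_MH = Σ(aᵢdᵢ/nᵢ) / Σ(bᵢcᵢ/nᵢ), where nᵢ is the stratum total.
Stratum 1 (Women): n = 465; a·d/n = 252·97/465 = 52.5677; b·c/n = 28·88/465 = 5.2989
Stratum 2 (Men): n = 629; a·d/n = 351·130/629 = 72.5437; b·c/n = 66·82/629 = 8.6041
OR_MH = (52.5677 + 72.5437) / (5.2989 + 8.6041) = 125.1115 / 13.9031 = 8.99884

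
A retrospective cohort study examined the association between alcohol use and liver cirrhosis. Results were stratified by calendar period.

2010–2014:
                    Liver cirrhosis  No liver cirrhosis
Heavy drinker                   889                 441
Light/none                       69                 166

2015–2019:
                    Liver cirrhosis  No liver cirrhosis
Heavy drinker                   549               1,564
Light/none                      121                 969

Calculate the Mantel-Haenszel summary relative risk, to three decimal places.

RR_MH = Σ(aᵢ·n₀ᵢ/nᵢ) / Σ(cᵢ·n₁ᵢ/nᵢ), with n₁ᵢ = aᵢ+bᵢ (exposed), n₀ᵢ = cᵢ+dᵢ (unexposed), nᵢ = n₁ᵢ+n₀ᵢ.
Stratum 1 (2010–2014): n₁ = 1330, n₀ = 235, n = 1565; a·n₀/n = 889·235/1565 = 133.4920; c·n₁/n = 69·1330/1565 = 58.6390
Stratum 2 (2015–2019): n₁ = 2113, n₀ = 1090, n = 3203; a·n₀/n = 549·1090/3203 = 186.8280; c·n₁/n = 121·2113/3203 = 79.8230
RR_MH = (133.4920 + 186.8280) / (58.6390 + 79.8230) = 320.3200 / 138.4620 = 2.31342

2.313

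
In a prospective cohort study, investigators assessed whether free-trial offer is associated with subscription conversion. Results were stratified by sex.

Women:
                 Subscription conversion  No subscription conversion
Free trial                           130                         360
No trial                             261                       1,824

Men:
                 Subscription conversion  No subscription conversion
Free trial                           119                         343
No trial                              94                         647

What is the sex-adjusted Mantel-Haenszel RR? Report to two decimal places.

2.08

RR_MH = Σ(aᵢ·n₀ᵢ/nᵢ) / Σ(cᵢ·n₁ᵢ/nᵢ), with n₁ᵢ = aᵢ+bᵢ (exposed), n₀ᵢ = cᵢ+dᵢ (unexposed), nᵢ = n₁ᵢ+n₀ᵢ.
Stratum 1 (Women): n₁ = 490, n₀ = 2085, n = 2575; a·n₀/n = 130·2085/2575 = 105.2621; c·n₁/n = 261·490/2575 = 49.6660
Stratum 2 (Men): n₁ = 462, n₀ = 741, n = 1203; a·n₀/n = 119·741/1203 = 73.2993; c·n₁/n = 94·462/1203 = 36.0998
RR_MH = (105.2621 + 73.2993) / (49.6660 + 36.0998) = 178.5614 / 85.7658 = 2.08197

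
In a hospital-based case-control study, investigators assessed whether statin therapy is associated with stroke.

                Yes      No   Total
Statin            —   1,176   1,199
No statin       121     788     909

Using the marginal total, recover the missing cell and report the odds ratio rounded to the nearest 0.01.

The missing cell is in the exposed row: 1199 − 1176 = 23.
So a = 23, b = 1176, c = 121, d = 788.
OR = (a·d)/(b·c) = (23 × 788) / (1176 × 121) = 18124 / 142296 = 0.12737

0.13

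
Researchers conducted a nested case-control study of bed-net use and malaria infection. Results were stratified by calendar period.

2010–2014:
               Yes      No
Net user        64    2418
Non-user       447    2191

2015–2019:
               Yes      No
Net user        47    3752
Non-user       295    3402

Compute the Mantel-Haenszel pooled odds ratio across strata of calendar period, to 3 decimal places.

OR_MH = Σ(aᵢdᵢ/nᵢ) / Σ(bᵢcᵢ/nᵢ), where nᵢ is the stratum total.
Stratum 1 (2010–2014): n = 5120; a·d/n = 64·2191/5120 = 27.3875; b·c/n = 2418·447/5120 = 211.1027
Stratum 2 (2015–2019): n = 7496; a·d/n = 47·3402/7496 = 21.3306; b·c/n = 3752·295/7496 = 147.6574
OR_MH = (27.3875 + 21.3306) / (211.1027 + 147.6574) = 48.7181 / 358.7602 = 0.13580

0.136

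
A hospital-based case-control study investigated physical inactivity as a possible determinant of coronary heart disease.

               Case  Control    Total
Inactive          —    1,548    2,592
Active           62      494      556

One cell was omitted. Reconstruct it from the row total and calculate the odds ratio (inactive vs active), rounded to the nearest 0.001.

5.374

The missing cell is in the exposed row: 2592 − 1548 = 1044.
So a = 1044, b = 1548, c = 62, d = 494.
OR = (a·d)/(b·c) = (1044 × 494) / (1548 × 62) = 515736 / 95976 = 5.37359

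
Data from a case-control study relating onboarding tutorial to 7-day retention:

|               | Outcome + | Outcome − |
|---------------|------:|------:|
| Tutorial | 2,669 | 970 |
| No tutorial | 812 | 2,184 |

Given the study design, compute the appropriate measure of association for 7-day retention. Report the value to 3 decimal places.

7.401

Cells: a = 2669, b = 970, c = 812, d = 2184.
This is a case-control study: participants were sampled on outcome status, so risks in the source population cannot be estimated directly — relative risk is not valid here. The odds ratio is the appropriate measure.
OR = (a·d)/(b·c) = (2669 × 2184) / (970 × 812) = 5829096 / 787640 = 7.40071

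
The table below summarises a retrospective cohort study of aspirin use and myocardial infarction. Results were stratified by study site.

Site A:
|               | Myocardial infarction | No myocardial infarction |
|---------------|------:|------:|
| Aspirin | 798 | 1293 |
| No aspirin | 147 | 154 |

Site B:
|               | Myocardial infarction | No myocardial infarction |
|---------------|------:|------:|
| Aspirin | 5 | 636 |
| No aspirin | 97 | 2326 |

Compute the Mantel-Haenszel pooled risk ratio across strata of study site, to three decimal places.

RR_MH = Σ(aᵢ·n₀ᵢ/nᵢ) / Σ(cᵢ·n₁ᵢ/nᵢ), with n₁ᵢ = aᵢ+bᵢ (exposed), n₀ᵢ = cᵢ+dᵢ (unexposed), nᵢ = n₁ᵢ+n₀ᵢ.
Stratum 1 (Site A): n₁ = 2091, n₀ = 301, n = 2392; a·n₀/n = 798·301/2392 = 100.4172; c·n₁/n = 147·2091/2392 = 128.5021
Stratum 2 (Site B): n₁ = 641, n₀ = 2423, n = 3064; a·n₀/n = 5·2423/3064 = 3.9540; c·n₁/n = 97·641/3064 = 20.2928
RR_MH = (100.4172 + 3.9540) / (128.5021 + 20.2928) = 104.3712 / 148.7948 = 0.70144

0.701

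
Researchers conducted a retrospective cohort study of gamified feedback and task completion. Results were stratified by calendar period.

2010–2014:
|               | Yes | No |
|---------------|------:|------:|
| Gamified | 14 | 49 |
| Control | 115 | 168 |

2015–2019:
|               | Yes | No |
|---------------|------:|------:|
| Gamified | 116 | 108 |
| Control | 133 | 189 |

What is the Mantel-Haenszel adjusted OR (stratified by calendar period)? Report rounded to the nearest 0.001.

1.102

OR_MH = Σ(aᵢdᵢ/nᵢ) / Σ(bᵢcᵢ/nᵢ), where nᵢ is the stratum total.
Stratum 1 (2010–2014): n = 346; a·d/n = 14·168/346 = 6.7977; b·c/n = 49·115/346 = 16.2861
Stratum 2 (2015–2019): n = 546; a·d/n = 116·189/546 = 40.1538; b·c/n = 108·133/546 = 26.3077
OR_MH = (6.7977 + 40.1538) / (16.2861 + 26.3077) = 46.9515 / 42.5938 = 1.10231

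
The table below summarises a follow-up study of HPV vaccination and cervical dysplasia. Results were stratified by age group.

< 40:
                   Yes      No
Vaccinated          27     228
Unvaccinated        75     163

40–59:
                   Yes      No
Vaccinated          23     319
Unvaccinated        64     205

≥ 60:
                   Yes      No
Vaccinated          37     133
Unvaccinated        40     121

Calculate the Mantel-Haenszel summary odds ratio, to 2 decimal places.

0.36

OR_MH = Σ(aᵢdᵢ/nᵢ) / Σ(bᵢcᵢ/nᵢ), where nᵢ is the stratum total.
Stratum 1 (< 40): n = 493; a·d/n = 27·163/493 = 8.9270; b·c/n = 228·75/493 = 34.6856
Stratum 2 (40–59): n = 611; a·d/n = 23·205/611 = 7.7169; b·c/n = 319·64/611 = 33.4141
Stratum 3 (≥ 60): n = 331; a·d/n = 37·121/331 = 13.5257; b·c/n = 133·40/331 = 16.0725
OR_MH = (8.9270 + 7.7169 + 13.5257) / (34.6856 + 33.4141 + 16.0725) = 30.1695 / 84.1722 = 0.35843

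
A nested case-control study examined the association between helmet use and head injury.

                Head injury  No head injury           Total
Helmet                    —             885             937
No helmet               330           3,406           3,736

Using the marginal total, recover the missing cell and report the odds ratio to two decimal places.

The missing cell is in the exposed row: 937 − 885 = 52.
So a = 52, b = 885, c = 330, d = 3406.
OR = (a·d)/(b·c) = (52 × 3406) / (885 × 330) = 177112 / 292050 = 0.60644

0.61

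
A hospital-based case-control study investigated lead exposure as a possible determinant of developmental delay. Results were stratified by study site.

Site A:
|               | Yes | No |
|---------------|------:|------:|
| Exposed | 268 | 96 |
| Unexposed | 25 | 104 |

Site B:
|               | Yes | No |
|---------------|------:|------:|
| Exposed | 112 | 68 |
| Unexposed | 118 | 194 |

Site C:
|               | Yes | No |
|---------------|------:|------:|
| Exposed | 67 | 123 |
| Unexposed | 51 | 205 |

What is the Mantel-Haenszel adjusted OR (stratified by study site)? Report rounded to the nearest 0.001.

OR_MH = Σ(aᵢdᵢ/nᵢ) / Σ(bᵢcᵢ/nᵢ), where nᵢ is the stratum total.
Stratum 1 (Site A): n = 493; a·d/n = 268·104/493 = 56.5355; b·c/n = 96·25/493 = 4.8682
Stratum 2 (Site B): n = 492; a·d/n = 112·194/492 = 44.1626; b·c/n = 68·118/492 = 16.3089
Stratum 3 (Site C): n = 446; a·d/n = 67·205/446 = 30.7960; b·c/n = 123·51/446 = 14.0650
OR_MH = (56.5355 + 44.1626 + 30.7960) / (4.8682 + 16.3089 + 14.0650) = 131.4941 / 35.2421 = 3.73116

3.731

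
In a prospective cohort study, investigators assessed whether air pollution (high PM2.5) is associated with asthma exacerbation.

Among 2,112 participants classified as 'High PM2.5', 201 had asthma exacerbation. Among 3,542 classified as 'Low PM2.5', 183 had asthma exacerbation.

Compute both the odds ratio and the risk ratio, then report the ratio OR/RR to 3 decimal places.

1.048

From the description: a = 201, b = 1911, c = 183, d = 3359.
OR = (201·3359)/(1911·183) = 675159/349713 = 1.93061
Risk in exposed = 201/2112 = 0.09517; risk in unexposed = 183/3542 = 0.05167; RR = 1.84204
OR/RR = 1.93061 / 1.84204 = 1.04808
The outcome is rare in both groups, so OR ≈ RR (ratio near 1).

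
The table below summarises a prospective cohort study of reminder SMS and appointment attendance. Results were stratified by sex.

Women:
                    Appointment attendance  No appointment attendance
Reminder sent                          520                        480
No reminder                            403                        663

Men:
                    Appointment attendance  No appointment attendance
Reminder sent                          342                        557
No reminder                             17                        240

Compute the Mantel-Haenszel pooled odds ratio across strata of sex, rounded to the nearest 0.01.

OR_MH = Σ(aᵢdᵢ/nᵢ) / Σ(bᵢcᵢ/nᵢ), where nᵢ is the stratum total.
Stratum 1 (Women): n = 2066; a·d/n = 520·663/2066 = 166.8732; b·c/n = 480·403/2066 = 93.6302
Stratum 2 (Men): n = 1156; a·d/n = 342·240/1156 = 71.0035; b·c/n = 557·17/1156 = 8.1912
OR_MH = (166.8732 + 71.0035) / (93.6302 + 8.1912) = 237.8766 / 101.8214 = 2.33622

2.34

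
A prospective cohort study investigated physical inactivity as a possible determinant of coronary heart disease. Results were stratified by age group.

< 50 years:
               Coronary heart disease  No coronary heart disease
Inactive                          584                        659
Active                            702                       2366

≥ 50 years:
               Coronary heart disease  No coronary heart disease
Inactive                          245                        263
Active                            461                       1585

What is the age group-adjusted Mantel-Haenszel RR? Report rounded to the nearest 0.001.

2.080

RR_MH = Σ(aᵢ·n₀ᵢ/nᵢ) / Σ(cᵢ·n₁ᵢ/nᵢ), with n₁ᵢ = aᵢ+bᵢ (exposed), n₀ᵢ = cᵢ+dᵢ (unexposed), nᵢ = n₁ᵢ+n₀ᵢ.
Stratum 1 (< 50 years): n₁ = 1243, n₀ = 3068, n = 4311; a·n₀/n = 584·3068/4311 = 415.6140; c·n₁/n = 702·1243/4311 = 202.4092
Stratum 2 (≥ 50 years): n₁ = 508, n₀ = 2046, n = 2554; a·n₀/n = 245·2046/2554 = 196.2686; c·n₁/n = 461·508/2554 = 91.6946
RR_MH = (415.6140 + 196.2686) / (202.4092 + 91.6946) = 611.8826 / 294.1038 = 2.08050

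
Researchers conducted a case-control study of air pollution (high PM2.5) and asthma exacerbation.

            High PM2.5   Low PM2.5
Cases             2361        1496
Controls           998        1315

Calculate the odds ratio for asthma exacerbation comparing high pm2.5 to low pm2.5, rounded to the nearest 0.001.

2.080

Reading the table with exposure as columns: a = 2361 (High PM2.5, case), b = 998 (High PM2.5, non-case), c = 1496 (Low PM2.5, case), d = 1315.
OR = (a·d)/(b·c) = (2361 × 1315) / (998 × 1496) = 3104715 / 1493008 = 2.07950
The odds of asthma exacerbation are about 2.08 times as high in the high pm2.5 group.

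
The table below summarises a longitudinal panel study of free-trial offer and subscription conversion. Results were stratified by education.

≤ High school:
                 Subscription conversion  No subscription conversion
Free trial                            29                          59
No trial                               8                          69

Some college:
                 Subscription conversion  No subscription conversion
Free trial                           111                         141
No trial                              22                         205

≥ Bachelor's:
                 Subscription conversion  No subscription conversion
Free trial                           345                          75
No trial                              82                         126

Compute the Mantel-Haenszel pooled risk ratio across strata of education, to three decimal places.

RR_MH = Σ(aᵢ·n₀ᵢ/nᵢ) / Σ(cᵢ·n₁ᵢ/nᵢ), with n₁ᵢ = aᵢ+bᵢ (exposed), n₀ᵢ = cᵢ+dᵢ (unexposed), nᵢ = n₁ᵢ+n₀ᵢ.
Stratum 1 (≤ High school): n₁ = 88, n₀ = 77, n = 165; a·n₀/n = 29·77/165 = 13.5333; c·n₁/n = 8·88/165 = 4.2667
Stratum 2 (Some college): n₁ = 252, n₀ = 227, n = 479; a·n₀/n = 111·227/479 = 52.6033; c·n₁/n = 22·252/479 = 11.5741
Stratum 3 (≥ Bachelor's): n₁ = 420, n₀ = 208, n = 628; a·n₀/n = 345·208/628 = 114.2675; c·n₁/n = 82·420/628 = 54.8408
RR_MH = (13.5333 + 52.6033 + 114.2675) / (4.2667 + 11.5741 + 54.8408) = 180.4042 / 70.6815 = 2.55235

2.552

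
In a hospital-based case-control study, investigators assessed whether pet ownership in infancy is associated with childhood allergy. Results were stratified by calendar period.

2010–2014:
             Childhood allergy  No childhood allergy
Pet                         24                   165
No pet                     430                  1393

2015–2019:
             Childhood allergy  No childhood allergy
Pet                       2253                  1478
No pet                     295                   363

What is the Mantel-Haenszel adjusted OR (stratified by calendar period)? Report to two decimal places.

OR_MH = Σ(aᵢdᵢ/nᵢ) / Σ(bᵢcᵢ/nᵢ), where nᵢ is the stratum total.
Stratum 1 (2010–2014): n = 2012; a·d/n = 24·1393/2012 = 16.6163; b·c/n = 165·430/2012 = 35.2634
Stratum 2 (2015–2019): n = 4389; a·d/n = 2253·363/4389 = 186.3383; b·c/n = 1478·295/4389 = 99.3415
OR_MH = (16.6163 + 186.3383) / (35.2634 + 99.3415) = 202.9546 / 134.6050 = 1.50778

1.51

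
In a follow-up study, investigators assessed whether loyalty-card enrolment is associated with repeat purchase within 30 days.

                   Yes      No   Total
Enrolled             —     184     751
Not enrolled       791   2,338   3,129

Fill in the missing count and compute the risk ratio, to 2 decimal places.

2.99

The missing cell is in the exposed row: 751 − 184 = 567.
So a = 567, b = 184, c = 791, d = 2338.
RR = [a/(a+b)] / [c/(c+d)] = (567/751) / (791/3129) = 0.75499/0.25280 = 2.98657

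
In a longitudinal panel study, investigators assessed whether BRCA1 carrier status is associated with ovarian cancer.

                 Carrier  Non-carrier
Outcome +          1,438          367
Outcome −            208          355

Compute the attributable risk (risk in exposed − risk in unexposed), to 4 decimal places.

0.3653

Reading the table with exposure as columns: a = 1438 (Carrier, case), b = 208 (Carrier, non-case), c = 367 (Non-carrier, case), d = 355.
Risk in exposed = 1438/1646 = 0.873633; risk in unexposed = 367/722 = 0.508310.
Risk difference = 0.873633 − 0.508310 = 0.365323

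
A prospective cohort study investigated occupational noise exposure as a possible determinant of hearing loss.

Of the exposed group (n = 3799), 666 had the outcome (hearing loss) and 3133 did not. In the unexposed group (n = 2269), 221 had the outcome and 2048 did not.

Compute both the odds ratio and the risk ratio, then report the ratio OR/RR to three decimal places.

From the description: a = 666, b = 3133, c = 221, d = 2048.
OR = (666·2048)/(3133·221) = 1363968/692393 = 1.96993
Risk in exposed = 666/3799 = 0.17531; risk in unexposed = 221/2269 = 0.09740; RR = 1.79989
OR/RR = 1.96993 / 1.79989 = 1.09447
The outcome is not rare, so the OR lies further from 1 than the RR.

1.094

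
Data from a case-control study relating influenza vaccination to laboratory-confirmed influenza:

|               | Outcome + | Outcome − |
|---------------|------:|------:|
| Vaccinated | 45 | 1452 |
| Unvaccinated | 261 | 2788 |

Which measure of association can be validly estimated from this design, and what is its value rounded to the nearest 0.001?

Cells: a = 45, b = 1452, c = 261, d = 2788.
This is a case-control study: participants were sampled on outcome status, so risks in the source population cannot be estimated directly — relative risk is not valid here. The odds ratio is the appropriate measure.
OR = (a·d)/(b·c) = (45 × 2788) / (1452 × 261) = 125460 / 378972 = 0.33105

0.331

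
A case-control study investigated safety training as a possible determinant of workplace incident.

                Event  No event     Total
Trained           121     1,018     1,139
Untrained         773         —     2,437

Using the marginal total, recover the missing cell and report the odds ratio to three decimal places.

The missing cell is in the unexposed row: 2437 − 773 = 1664.
So a = 121, b = 1018, c = 773, d = 1664.
OR = (a·d)/(b·c) = (121 × 1664) / (1018 × 773) = 201344 / 786914 = 0.25587

0.256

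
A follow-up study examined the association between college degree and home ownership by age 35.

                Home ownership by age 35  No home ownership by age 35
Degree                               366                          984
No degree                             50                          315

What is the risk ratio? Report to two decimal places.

1.98

Cells: a = 366, b = 984, c = 50, d = 315.
Risk in exposed = 366/1350 = 0.27111; risk in unexposed = 50/365 = 0.13699.
RR = 0.27111 / 0.13699 = 1.97911
The risk among the exposed is 1.98 times that among the unexposed.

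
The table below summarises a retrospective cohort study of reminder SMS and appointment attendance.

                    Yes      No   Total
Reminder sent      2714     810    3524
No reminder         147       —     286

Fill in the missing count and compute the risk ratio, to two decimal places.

1.50

The missing cell is in the unexposed row: 286 − 147 = 139.
So a = 2714, b = 810, c = 147, d = 139.
RR = [a/(a+b)] / [c/(c+d)] = (2714/3524) / (147/286) = 0.77015/0.51399 = 1.49838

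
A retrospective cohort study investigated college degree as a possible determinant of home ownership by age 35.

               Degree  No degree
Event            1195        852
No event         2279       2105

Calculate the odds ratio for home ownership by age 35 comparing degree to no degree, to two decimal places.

1.30

Reading the table with exposure as columns: a = 1195 (Degree, case), b = 2279 (Degree, non-case), c = 852 (No degree, case), d = 2105.
OR = (a·d)/(b·c) = (1195 × 2105) / (2279 × 852) = 2515475 / 1941708 = 1.29550
The odds of home ownership by age 35 are about 1.30 times as high in the degree group.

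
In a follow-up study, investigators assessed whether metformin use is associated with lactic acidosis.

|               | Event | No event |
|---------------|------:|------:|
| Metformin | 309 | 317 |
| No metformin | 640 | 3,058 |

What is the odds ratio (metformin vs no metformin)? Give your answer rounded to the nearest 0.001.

4.658

Cells: a = 309, b = 317, c = 640, d = 3058.
OR = (a·d)/(b·c) = (309 × 3058) / (317 × 640) = 944922 / 202880 = 4.65754
The odds of lactic acidosis are about 4.66 times as high in the metformin group.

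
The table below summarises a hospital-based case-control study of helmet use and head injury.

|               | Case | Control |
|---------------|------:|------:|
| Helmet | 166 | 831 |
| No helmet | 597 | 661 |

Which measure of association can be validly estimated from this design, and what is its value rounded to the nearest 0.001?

0.221

Cells: a = 166, b = 831, c = 597, d = 661.
This is a hospital-based case-control study: participants were sampled on outcome status, so risks in the source population cannot be estimated directly — relative risk is not valid here. The odds ratio is the appropriate measure.
OR = (a·d)/(b·c) = (166 × 661) / (831 × 597) = 109726 / 496107 = 0.22117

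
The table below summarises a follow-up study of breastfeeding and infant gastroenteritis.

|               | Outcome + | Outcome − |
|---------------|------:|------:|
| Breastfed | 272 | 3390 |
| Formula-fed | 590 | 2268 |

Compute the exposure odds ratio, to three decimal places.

Cells: a = 272, b = 3390, c = 590, d = 2268.
OR = (a·d)/(b·c) = (272 × 2268) / (3390 × 590) = 616896 / 2000100 = 0.30843
Exposure is associated with lower odds of infant gastroenteritis (OR = 0.31 < 1).

0.308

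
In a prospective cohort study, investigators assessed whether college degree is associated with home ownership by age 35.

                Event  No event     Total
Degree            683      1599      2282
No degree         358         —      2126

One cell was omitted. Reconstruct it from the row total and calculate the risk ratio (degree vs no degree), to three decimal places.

The missing cell is in the unexposed row: 2126 − 358 = 1768.
So a = 683, b = 1599, c = 358, d = 1768.
RR = [a/(a+b)] / [c/(c+d)] = (683/2282) / (358/2126) = 0.29930/0.16839 = 1.77740

1.777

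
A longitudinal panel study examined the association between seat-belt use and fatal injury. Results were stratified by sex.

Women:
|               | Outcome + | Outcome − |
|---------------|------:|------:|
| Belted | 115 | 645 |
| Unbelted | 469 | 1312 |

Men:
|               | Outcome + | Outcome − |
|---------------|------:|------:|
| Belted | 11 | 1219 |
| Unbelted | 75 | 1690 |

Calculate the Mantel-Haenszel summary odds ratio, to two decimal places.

0.44

OR_MH = Σ(aᵢdᵢ/nᵢ) / Σ(bᵢcᵢ/nᵢ), where nᵢ is the stratum total.
Stratum 1 (Women): n = 2541; a·d/n = 115·1312/2541 = 59.3782; b·c/n = 645·469/2541 = 119.0496
Stratum 2 (Men): n = 2995; a·d/n = 11·1690/2995 = 6.2070; b·c/n = 1219·75/2995 = 30.5259
OR_MH = (59.3782 + 6.2070) / (119.0496 + 30.5259) = 65.5852 / 149.5755 = 0.43848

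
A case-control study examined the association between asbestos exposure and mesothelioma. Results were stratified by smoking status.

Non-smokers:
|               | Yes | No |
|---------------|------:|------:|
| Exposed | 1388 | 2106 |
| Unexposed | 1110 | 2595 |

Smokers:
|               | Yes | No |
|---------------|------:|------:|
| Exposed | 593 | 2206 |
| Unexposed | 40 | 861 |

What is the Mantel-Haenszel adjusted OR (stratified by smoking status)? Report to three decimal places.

OR_MH = Σ(aᵢdᵢ/nᵢ) / Σ(bᵢcᵢ/nᵢ), where nᵢ is the stratum total.
Stratum 1 (Non-smokers): n = 7199; a·d/n = 1388·2595/7199 = 500.3278; b·c/n = 2106·1110/7199 = 324.7201
Stratum 2 (Smokers): n = 3700; a·d/n = 593·861/3700 = 137.9927; b·c/n = 2206·40/3700 = 23.8486
OR_MH = (500.3278 + 137.9927) / (324.7201 + 23.8486) = 638.3205 / 348.5687 = 1.83126

1.831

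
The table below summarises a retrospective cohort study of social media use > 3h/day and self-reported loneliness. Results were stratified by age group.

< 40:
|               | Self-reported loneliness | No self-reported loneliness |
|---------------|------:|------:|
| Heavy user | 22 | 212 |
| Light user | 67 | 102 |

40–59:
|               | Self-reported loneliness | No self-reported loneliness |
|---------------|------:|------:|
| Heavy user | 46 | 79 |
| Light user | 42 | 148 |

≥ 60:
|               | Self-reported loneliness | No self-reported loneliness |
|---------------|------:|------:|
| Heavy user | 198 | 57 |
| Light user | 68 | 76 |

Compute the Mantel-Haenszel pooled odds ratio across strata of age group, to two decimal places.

1.17

OR_MH = Σ(aᵢdᵢ/nᵢ) / Σ(bᵢcᵢ/nᵢ), where nᵢ is the stratum total.
Stratum 1 (< 40): n = 403; a·d/n = 22·102/403 = 5.5682; b·c/n = 212·67/403 = 35.2457
Stratum 2 (40–59): n = 315; a·d/n = 46·148/315 = 21.6127; b·c/n = 79·42/315 = 10.5333
Stratum 3 (≥ 60): n = 399; a·d/n = 198·76/399 = 37.7143; b·c/n = 57·68/399 = 9.7143
OR_MH = (5.5682 + 21.6127 + 37.7143) / (35.2457 + 10.5333 + 9.7143) = 64.8952 / 55.4933 = 1.16942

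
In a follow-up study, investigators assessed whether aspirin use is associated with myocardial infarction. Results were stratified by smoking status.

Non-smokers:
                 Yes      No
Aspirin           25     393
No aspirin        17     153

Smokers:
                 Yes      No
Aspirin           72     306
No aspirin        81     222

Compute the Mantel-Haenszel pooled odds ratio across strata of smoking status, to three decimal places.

OR_MH = Σ(aᵢdᵢ/nᵢ) / Σ(bᵢcᵢ/nᵢ), where nᵢ is the stratum total.
Stratum 1 (Non-smokers): n = 588; a·d/n = 25·153/588 = 6.5051; b·c/n = 393·17/588 = 11.3622
Stratum 2 (Smokers): n = 681; a·d/n = 72·222/681 = 23.4714; b·c/n = 306·81/681 = 36.3965
OR_MH = (6.5051 + 23.4714) / (11.3622 + 36.3965) = 29.9765 / 47.7587 = 0.62766

0.628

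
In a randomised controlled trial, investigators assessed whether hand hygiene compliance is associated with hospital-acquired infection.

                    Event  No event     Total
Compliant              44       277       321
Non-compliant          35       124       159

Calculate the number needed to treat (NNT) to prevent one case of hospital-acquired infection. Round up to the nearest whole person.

Risk in treated group = 44/321 = 0.13707; risk in control = 35/159 = 0.22013.
Absolute risk reduction = 0.22013 − 0.13707 = 0.08305
NNT = 1 / ARR = 1 / 0.08305 = 12.040 → round up → 13

13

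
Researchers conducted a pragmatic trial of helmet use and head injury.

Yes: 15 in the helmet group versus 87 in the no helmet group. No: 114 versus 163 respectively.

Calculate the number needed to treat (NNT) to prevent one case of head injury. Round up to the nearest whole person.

5

Risk in treated group = 15/129 = 0.11628; risk in control = 87/250 = 0.34800.
Absolute risk reduction = 0.34800 − 0.11628 = 0.23172
NNT = 1 / ARR = 1 / 0.23172 = 4.316 → round up → 5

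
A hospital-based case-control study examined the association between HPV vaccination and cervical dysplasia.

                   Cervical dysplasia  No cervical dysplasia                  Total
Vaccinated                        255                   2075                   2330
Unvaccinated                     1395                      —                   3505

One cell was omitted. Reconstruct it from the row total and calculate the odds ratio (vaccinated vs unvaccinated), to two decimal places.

0.19

The missing cell is in the unexposed row: 3505 − 1395 = 2110.
So a = 255, b = 2075, c = 1395, d = 2110.
OR = (a·d)/(b·c) = (255 × 2110) / (2075 × 1395) = 538050 / 2894625 = 0.18588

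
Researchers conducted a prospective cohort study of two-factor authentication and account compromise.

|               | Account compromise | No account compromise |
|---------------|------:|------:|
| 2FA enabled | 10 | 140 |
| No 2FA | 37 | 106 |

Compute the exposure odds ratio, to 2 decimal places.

Cells: a = 10, b = 140, c = 37, d = 106.
OR = (a·d)/(b·c) = (10 × 106) / (140 × 37) = 1060 / 5180 = 0.20463
Exposure is associated with lower odds of account compromise (OR = 0.20 < 1).

0.20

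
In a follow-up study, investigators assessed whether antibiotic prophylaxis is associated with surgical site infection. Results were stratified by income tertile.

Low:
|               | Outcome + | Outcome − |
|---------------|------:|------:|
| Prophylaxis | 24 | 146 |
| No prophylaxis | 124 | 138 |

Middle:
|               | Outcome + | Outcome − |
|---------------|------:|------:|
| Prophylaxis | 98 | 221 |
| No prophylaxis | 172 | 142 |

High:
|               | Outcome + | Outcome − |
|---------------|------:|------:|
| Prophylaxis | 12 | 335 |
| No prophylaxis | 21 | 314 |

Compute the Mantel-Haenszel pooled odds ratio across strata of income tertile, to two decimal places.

0.31

OR_MH = Σ(aᵢdᵢ/nᵢ) / Σ(bᵢcᵢ/nᵢ), where nᵢ is the stratum total.
Stratum 1 (Low): n = 432; a·d/n = 24·138/432 = 7.6667; b·c/n = 146·124/432 = 41.9074
Stratum 2 (Middle): n = 633; a·d/n = 98·142/633 = 21.9842; b·c/n = 221·172/633 = 60.0506
Stratum 3 (High): n = 682; a·d/n = 12·314/682 = 5.5249; b·c/n = 335·21/682 = 10.3152
OR_MH = (7.6667 + 21.9842 + 5.5249) / (41.9074 + 60.0506 + 10.3152) = 35.1758 / 112.2732 = 0.31331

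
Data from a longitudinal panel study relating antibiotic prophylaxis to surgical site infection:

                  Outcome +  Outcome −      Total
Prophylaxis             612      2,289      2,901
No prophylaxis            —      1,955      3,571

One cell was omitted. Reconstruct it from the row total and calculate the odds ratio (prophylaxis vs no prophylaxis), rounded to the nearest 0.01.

0.32

The missing cell is in the unexposed row: 3571 − 1955 = 1616.
So a = 612, b = 2289, c = 1616, d = 1955.
OR = (a·d)/(b·c) = (612 × 1955) / (2289 × 1616) = 1196460 / 3699024 = 0.32345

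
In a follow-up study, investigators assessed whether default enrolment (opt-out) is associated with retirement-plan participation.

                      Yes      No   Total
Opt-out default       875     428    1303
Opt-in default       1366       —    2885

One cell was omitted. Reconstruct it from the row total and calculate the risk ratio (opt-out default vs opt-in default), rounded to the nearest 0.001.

The missing cell is in the unexposed row: 2885 − 1366 = 1519.
So a = 875, b = 428, c = 1366, d = 1519.
RR = [a/(a+b)] / [c/(c+d)] = (875/1303) / (1366/2885) = 0.67153/0.47348 = 1.41827

1.418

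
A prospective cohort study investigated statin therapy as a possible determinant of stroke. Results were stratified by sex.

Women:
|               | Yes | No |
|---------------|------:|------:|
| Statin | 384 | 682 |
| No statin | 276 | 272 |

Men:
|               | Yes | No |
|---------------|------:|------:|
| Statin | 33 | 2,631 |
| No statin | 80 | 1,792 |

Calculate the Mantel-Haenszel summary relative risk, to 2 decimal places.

RR_MH = Σ(aᵢ·n₀ᵢ/nᵢ) / Σ(cᵢ·n₁ᵢ/nᵢ), with n₁ᵢ = aᵢ+bᵢ (exposed), n₀ᵢ = cᵢ+dᵢ (unexposed), nᵢ = n₁ᵢ+n₀ᵢ.
Stratum 1 (Women): n₁ = 1066, n₀ = 548, n = 1614; a·n₀/n = 384·548/1614 = 130.3792; c·n₁/n = 276·1066/1614 = 182.2900
Stratum 2 (Men): n₁ = 2664, n₀ = 1872, n = 4536; a·n₀/n = 33·1872/4536 = 13.6190; c·n₁/n = 80·2664/4536 = 46.9841
RR_MH = (130.3792 + 13.6190) / (182.2900 + 46.9841) = 143.9982 / 229.2741 = 0.62806

0.63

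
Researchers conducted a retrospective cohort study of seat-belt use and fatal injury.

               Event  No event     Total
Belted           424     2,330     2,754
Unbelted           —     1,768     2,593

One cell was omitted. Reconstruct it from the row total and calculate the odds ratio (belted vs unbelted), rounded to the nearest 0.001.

0.390

The missing cell is in the unexposed row: 2593 − 1768 = 825.
So a = 424, b = 2330, c = 825, d = 1768.
OR = (a·d)/(b·c) = (424 × 1768) / (2330 × 825) = 749632 / 1922250 = 0.38998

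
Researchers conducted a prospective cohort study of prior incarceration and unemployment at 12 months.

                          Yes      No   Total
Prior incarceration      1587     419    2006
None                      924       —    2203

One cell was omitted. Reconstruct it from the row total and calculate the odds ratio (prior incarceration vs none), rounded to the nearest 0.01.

5.24

The missing cell is in the unexposed row: 2203 − 924 = 1279.
So a = 1587, b = 419, c = 924, d = 1279.
OR = (a·d)/(b·c) = (1587 × 1279) / (419 × 924) = 2029773 / 387156 = 5.24278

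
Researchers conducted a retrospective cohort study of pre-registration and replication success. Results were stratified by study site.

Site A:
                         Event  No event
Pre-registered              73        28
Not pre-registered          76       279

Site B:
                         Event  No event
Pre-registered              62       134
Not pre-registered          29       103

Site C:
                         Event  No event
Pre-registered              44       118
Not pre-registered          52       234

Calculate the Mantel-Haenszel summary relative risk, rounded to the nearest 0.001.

RR_MH = Σ(aᵢ·n₀ᵢ/nᵢ) / Σ(cᵢ·n₁ᵢ/nᵢ), with n₁ᵢ = aᵢ+bᵢ (exposed), n₀ᵢ = cᵢ+dᵢ (unexposed), nᵢ = n₁ᵢ+n₀ᵢ.
Stratum 1 (Site A): n₁ = 101, n₀ = 355, n = 456; a·n₀/n = 73·355/456 = 56.8311; c·n₁/n = 76·101/456 = 16.8333
Stratum 2 (Site B): n₁ = 196, n₀ = 132, n = 328; a·n₀/n = 62·132/328 = 24.9512; c·n₁/n = 29·196/328 = 17.3293
Stratum 3 (Site C): n₁ = 162, n₀ = 286, n = 448; a·n₀/n = 44·286/448 = 28.0893; c·n₁/n = 52·162/448 = 18.8036
RR_MH = (56.8311 + 24.9512 + 28.0893) / (16.8333 + 17.3293 + 18.8036) = 109.8716 / 52.9662 = 2.07437

2.074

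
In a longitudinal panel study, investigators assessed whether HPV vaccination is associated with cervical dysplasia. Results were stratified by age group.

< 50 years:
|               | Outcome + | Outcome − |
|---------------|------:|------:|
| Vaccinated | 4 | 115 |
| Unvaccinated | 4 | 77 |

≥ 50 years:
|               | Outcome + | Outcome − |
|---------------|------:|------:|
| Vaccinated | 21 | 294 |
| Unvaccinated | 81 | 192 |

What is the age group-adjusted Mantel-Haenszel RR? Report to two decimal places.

RR_MH = Σ(aᵢ·n₀ᵢ/nᵢ) / Σ(cᵢ·n₁ᵢ/nᵢ), with n₁ᵢ = aᵢ+bᵢ (exposed), n₀ᵢ = cᵢ+dᵢ (unexposed), nᵢ = n₁ᵢ+n₀ᵢ.
Stratum 1 (< 50 years): n₁ = 119, n₀ = 81, n = 200; a·n₀/n = 4·81/200 = 1.6200; c·n₁/n = 4·119/200 = 2.3800
Stratum 2 (≥ 50 years): n₁ = 315, n₀ = 273, n = 588; a·n₀/n = 21·273/588 = 9.7500; c·n₁/n = 81·315/588 = 43.3929
RR_MH = (1.6200 + 9.7500) / (2.3800 + 43.3929) = 11.3700 / 45.7729 = 0.24840

0.25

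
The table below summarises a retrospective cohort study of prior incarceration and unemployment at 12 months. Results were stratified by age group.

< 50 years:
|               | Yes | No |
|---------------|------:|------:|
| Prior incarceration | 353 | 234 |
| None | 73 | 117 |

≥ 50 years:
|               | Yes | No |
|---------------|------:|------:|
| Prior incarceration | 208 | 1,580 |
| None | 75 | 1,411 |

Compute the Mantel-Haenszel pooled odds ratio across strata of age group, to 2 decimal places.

2.45

OR_MH = Σ(aᵢdᵢ/nᵢ) / Σ(bᵢcᵢ/nᵢ), where nᵢ is the stratum total.
Stratum 1 (< 50 years): n = 777; a·d/n = 353·117/777 = 53.1544; b·c/n = 234·73/777 = 21.9846
Stratum 2 (≥ 50 years): n = 3274; a·d/n = 208·1411/3274 = 89.6420; b·c/n = 1580·75/3274 = 36.1943
OR_MH = (53.1544 + 89.6420) / (21.9846 + 36.1943) = 142.7965 / 58.1788 = 2.45444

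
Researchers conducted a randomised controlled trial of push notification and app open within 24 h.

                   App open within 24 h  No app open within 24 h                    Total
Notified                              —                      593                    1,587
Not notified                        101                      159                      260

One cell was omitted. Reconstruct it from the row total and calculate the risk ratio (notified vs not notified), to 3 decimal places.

1.612

The missing cell is in the exposed row: 1587 − 593 = 994.
So a = 994, b = 593, c = 101, d = 159.
RR = [a/(a+b)] / [c/(c+d)] = (994/1587) / (101/260) = 0.62634/0.38846 = 1.61236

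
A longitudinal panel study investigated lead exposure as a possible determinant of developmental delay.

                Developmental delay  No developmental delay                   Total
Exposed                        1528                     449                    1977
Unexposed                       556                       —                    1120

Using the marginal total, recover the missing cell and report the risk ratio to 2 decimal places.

1.56

The missing cell is in the unexposed row: 1120 − 556 = 564.
So a = 1528, b = 449, c = 556, d = 564.
RR = [a/(a+b)] / [c/(c+d)] = (1528/1977) / (556/1120) = 0.77289/0.49643 = 1.55690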